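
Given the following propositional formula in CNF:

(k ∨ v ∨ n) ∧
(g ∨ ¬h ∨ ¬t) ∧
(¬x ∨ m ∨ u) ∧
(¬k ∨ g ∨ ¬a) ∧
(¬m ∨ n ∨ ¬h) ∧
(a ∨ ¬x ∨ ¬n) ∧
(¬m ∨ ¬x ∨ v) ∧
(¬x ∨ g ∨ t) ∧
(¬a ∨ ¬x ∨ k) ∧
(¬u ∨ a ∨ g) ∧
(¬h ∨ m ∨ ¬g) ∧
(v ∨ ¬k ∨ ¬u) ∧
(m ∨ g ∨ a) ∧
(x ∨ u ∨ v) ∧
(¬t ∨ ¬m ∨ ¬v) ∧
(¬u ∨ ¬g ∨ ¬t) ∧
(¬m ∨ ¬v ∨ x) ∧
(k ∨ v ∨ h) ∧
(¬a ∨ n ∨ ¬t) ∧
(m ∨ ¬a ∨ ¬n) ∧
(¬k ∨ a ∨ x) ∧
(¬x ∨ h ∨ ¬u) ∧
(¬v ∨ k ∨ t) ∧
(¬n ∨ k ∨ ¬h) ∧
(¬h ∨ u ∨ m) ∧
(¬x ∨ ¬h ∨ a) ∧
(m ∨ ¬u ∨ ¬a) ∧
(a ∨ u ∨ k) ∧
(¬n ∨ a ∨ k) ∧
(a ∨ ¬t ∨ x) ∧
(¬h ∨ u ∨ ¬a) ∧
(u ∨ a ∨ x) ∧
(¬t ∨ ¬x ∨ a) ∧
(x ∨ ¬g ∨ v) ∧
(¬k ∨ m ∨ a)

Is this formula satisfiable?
Yes

Yes, the formula is satisfiable.

One satisfying assignment is: a=True, m=False, t=False, g=True, v=True, u=False, k=True, n=False, x=False, h=False

Verification: With this assignment, all 35 clauses evaluate to true.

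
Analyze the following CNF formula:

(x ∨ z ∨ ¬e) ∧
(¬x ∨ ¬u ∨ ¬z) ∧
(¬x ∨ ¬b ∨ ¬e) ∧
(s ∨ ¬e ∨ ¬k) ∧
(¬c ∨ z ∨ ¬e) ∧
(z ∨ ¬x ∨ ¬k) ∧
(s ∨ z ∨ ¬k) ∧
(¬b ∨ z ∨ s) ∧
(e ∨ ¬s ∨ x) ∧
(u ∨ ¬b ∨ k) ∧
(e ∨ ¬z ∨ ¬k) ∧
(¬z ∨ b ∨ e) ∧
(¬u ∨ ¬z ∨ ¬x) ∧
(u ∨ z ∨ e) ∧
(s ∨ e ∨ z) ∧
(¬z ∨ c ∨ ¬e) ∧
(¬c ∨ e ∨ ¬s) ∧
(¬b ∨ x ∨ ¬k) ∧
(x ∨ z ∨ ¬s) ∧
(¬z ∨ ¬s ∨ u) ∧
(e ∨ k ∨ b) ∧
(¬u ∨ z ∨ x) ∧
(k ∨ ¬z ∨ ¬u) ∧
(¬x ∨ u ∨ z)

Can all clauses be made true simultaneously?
Yes

Yes, the formula is satisfiable.

One satisfying assignment is: b=False, u=True, e=True, x=True, s=False, k=False, c=False, z=False

Verification: With this assignment, all 24 clauses evaluate to true.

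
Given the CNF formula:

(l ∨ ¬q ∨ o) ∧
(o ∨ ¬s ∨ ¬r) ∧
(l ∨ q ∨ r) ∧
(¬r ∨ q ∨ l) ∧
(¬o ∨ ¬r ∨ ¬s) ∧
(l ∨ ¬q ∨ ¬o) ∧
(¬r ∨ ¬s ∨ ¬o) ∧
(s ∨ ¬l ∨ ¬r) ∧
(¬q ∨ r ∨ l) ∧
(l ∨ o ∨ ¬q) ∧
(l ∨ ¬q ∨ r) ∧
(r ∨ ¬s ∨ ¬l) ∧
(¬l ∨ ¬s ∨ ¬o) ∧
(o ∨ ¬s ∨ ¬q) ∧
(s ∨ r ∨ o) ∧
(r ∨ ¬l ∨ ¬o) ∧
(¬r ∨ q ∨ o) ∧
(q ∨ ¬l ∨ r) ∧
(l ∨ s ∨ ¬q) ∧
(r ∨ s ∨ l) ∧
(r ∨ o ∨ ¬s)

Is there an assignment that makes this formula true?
No

No, the formula is not satisfiable.

No assignment of truth values to the variables can make all 21 clauses true simultaneously.

The formula is UNSAT (unsatisfiable).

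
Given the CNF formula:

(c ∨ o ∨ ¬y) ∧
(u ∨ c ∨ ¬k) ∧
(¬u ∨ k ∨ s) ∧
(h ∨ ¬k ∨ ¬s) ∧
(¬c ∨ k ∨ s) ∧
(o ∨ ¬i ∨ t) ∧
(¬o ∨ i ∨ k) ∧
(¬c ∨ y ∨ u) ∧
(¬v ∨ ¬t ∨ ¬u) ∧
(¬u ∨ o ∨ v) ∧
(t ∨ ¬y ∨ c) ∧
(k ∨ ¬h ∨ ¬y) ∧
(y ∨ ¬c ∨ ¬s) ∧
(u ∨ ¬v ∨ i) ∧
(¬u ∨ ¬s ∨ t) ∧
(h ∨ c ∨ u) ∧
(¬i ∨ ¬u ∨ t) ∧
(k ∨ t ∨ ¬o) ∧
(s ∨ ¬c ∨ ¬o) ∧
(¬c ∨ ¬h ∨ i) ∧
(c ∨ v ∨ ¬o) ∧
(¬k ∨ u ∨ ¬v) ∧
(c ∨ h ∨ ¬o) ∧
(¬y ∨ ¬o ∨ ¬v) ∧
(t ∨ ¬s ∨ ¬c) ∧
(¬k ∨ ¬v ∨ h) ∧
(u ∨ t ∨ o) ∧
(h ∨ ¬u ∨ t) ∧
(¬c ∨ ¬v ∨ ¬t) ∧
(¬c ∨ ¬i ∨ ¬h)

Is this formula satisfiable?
Yes

Yes, the formula is satisfiable.

One satisfying assignment is: u=True, t=False, v=True, s=False, y=False, o=False, c=False, k=True, h=True, i=False

Verification: With this assignment, all 30 clauses evaluate to true.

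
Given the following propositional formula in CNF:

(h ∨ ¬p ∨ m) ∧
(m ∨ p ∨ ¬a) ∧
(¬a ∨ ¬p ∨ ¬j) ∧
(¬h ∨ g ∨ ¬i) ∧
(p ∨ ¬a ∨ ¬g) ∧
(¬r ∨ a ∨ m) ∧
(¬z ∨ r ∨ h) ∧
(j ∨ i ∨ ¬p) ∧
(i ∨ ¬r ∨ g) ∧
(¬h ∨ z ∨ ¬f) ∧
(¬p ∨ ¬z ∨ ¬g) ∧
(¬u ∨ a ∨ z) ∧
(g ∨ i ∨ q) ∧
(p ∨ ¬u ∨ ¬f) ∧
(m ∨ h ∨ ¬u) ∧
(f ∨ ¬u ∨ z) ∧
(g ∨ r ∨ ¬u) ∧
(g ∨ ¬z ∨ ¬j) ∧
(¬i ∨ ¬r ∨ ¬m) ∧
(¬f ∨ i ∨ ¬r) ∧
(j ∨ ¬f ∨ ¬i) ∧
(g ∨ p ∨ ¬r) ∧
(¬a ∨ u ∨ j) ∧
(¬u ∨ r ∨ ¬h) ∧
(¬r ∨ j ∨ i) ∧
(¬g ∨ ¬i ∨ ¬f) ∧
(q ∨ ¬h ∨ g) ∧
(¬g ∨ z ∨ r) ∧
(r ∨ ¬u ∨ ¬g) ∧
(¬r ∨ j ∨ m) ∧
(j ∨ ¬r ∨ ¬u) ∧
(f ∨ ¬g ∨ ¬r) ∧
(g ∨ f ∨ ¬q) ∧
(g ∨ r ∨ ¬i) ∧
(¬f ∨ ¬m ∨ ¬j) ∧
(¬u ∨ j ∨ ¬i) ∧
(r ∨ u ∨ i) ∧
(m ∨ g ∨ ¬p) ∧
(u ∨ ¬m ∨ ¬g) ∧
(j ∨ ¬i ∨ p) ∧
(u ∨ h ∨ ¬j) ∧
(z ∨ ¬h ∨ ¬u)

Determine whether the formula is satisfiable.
Yes

Yes, the formula is satisfiable.

One satisfying assignment is: u=False, j=True, z=True, i=True, r=False, q=False, g=True, m=False, a=False, h=True, f=False, p=False

Verification: With this assignment, all 42 clauses evaluate to true.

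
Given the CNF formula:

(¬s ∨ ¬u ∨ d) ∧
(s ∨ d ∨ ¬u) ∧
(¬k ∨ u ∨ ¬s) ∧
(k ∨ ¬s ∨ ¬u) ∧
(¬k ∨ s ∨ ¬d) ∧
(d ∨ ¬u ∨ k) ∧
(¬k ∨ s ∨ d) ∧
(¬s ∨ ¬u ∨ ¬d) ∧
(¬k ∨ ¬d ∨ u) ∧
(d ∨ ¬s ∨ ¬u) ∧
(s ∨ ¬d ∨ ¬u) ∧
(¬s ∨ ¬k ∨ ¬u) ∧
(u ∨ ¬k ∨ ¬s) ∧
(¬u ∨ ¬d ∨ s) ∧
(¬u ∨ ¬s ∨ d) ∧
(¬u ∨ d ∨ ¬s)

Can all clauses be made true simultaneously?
Yes

Yes, the formula is satisfiable.

One satisfying assignment is: k=False, s=False, u=False, d=False

Verification: With this assignment, all 16 clauses evaluate to true.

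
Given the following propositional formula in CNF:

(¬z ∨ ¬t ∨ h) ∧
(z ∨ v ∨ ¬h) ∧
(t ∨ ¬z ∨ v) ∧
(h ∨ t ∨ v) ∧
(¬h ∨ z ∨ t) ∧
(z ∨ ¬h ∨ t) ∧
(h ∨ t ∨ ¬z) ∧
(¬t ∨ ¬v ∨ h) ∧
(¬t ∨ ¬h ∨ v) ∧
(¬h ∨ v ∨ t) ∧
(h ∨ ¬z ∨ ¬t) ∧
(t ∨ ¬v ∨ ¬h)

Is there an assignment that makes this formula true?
Yes

Yes, the formula is satisfiable.

One satisfying assignment is: v=False, z=False, t=True, h=False

Verification: With this assignment, all 12 clauses evaluate to true.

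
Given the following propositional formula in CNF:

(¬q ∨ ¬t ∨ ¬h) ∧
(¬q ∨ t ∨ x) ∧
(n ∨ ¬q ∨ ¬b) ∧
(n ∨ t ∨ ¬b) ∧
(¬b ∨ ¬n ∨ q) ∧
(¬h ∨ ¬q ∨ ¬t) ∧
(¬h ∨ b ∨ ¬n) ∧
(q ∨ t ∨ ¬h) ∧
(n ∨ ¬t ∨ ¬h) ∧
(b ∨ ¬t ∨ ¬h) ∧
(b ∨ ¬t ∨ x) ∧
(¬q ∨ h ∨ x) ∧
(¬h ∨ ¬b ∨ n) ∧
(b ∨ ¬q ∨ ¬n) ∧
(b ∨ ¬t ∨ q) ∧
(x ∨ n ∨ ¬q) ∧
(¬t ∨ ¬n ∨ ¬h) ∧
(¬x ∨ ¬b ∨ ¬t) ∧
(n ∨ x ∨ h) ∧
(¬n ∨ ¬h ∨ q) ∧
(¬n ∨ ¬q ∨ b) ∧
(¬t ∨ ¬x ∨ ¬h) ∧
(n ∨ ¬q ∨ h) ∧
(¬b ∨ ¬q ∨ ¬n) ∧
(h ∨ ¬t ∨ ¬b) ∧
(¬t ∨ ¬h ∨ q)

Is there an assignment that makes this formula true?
Yes

Yes, the formula is satisfiable.

One satisfying assignment is: h=True, b=False, n=False, q=True, t=False, x=True

Verification: With this assignment, all 26 clauses evaluate to true.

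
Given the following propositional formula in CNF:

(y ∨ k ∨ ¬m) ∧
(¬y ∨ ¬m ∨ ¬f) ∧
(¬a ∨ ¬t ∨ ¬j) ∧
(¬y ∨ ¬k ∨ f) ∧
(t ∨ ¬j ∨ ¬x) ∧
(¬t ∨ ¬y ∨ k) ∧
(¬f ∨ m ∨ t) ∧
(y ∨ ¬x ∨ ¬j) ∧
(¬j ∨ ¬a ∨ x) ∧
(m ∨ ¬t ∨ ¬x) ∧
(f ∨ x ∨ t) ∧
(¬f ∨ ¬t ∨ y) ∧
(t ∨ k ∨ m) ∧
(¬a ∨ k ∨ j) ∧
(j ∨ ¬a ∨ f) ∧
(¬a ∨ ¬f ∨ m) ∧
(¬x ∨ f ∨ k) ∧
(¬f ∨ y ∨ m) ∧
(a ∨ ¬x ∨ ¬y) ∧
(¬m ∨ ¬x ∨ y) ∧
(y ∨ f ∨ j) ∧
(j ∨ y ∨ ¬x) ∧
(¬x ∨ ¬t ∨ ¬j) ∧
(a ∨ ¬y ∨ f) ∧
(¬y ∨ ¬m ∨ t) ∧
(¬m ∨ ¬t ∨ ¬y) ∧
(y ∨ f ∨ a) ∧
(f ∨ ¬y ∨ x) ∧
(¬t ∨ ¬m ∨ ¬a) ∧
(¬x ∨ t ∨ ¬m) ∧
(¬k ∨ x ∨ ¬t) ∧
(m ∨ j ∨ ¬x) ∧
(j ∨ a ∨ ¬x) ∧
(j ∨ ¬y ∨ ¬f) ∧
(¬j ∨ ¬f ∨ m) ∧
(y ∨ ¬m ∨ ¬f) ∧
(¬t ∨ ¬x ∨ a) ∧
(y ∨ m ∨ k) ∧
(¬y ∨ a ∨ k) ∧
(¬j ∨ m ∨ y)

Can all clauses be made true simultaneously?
No

No, the formula is not satisfiable.

No assignment of truth values to the variables can make all 40 clauses true simultaneously.

The formula is UNSAT (unsatisfiable).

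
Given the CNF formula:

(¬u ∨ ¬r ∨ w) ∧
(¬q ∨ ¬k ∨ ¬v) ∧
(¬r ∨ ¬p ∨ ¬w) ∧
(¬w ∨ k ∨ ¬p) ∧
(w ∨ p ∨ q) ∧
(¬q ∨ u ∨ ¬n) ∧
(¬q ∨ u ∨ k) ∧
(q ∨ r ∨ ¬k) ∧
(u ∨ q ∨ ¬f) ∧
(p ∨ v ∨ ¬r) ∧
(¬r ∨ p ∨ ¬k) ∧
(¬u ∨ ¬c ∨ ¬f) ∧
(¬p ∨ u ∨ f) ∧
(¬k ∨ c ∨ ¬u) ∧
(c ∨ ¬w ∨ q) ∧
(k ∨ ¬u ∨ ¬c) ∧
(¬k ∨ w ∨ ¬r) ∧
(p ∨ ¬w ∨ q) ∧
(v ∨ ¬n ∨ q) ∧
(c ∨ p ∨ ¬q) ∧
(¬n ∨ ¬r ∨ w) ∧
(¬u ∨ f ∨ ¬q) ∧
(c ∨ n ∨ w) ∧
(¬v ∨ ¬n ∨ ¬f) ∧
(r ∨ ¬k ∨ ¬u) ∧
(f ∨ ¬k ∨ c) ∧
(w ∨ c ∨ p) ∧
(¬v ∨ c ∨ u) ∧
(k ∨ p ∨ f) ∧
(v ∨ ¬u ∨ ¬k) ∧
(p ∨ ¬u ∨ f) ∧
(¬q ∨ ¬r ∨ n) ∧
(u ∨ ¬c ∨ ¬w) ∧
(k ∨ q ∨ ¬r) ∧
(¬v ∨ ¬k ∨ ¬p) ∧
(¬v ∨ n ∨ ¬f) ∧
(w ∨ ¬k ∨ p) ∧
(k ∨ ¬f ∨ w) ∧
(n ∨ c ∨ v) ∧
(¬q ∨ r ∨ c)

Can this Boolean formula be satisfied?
Yes

Yes, the formula is satisfiable.

One satisfying assignment is: r=False, f=True, k=True, c=True, u=False, q=True, w=False, v=False, n=False, p=True

Verification: With this assignment, all 40 clauses evaluate to true.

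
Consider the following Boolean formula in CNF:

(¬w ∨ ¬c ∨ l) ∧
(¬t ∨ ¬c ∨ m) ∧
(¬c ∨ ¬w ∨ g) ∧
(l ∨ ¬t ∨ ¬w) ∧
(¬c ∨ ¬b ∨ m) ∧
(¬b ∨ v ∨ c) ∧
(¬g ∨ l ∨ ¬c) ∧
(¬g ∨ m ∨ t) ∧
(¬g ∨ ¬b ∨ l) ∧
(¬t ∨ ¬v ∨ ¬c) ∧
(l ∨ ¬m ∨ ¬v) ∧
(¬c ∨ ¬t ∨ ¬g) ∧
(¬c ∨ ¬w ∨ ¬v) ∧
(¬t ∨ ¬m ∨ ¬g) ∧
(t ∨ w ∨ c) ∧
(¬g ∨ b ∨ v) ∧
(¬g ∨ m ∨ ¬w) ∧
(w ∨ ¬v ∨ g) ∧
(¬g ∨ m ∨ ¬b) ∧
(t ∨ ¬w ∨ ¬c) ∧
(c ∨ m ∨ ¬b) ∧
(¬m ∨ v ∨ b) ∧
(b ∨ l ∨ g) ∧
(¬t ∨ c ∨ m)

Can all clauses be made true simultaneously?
Yes

Yes, the formula is satisfiable.

One satisfying assignment is: c=False, w=True, m=False, v=False, t=False, b=False, g=False, l=True

Verification: With this assignment, all 24 clauses evaluate to true.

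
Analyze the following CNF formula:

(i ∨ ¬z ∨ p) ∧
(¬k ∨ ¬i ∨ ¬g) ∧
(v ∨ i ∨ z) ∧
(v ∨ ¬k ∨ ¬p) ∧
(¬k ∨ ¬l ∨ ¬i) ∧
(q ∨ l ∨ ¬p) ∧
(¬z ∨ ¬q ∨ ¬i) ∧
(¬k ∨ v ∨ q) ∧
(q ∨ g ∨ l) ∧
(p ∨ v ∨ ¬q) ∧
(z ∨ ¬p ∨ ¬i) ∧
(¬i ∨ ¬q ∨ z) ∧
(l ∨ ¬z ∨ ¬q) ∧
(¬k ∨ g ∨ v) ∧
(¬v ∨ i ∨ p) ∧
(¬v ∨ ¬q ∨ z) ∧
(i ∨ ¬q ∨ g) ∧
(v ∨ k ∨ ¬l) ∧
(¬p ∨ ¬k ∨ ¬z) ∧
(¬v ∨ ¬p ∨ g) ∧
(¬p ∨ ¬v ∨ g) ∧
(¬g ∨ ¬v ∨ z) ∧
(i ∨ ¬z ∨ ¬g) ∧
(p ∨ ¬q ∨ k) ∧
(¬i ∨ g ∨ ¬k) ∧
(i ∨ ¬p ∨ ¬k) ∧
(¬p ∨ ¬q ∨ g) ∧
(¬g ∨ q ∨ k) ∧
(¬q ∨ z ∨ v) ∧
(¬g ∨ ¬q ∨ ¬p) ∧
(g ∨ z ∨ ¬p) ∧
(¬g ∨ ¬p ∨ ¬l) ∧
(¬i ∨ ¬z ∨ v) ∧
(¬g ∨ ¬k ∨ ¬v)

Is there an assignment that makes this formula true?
Yes

Yes, the formula is satisfiable.

One satisfying assignment is: q=False, v=True, l=True, z=True, g=False, p=False, i=True, k=False

Verification: With this assignment, all 34 clauses evaluate to true.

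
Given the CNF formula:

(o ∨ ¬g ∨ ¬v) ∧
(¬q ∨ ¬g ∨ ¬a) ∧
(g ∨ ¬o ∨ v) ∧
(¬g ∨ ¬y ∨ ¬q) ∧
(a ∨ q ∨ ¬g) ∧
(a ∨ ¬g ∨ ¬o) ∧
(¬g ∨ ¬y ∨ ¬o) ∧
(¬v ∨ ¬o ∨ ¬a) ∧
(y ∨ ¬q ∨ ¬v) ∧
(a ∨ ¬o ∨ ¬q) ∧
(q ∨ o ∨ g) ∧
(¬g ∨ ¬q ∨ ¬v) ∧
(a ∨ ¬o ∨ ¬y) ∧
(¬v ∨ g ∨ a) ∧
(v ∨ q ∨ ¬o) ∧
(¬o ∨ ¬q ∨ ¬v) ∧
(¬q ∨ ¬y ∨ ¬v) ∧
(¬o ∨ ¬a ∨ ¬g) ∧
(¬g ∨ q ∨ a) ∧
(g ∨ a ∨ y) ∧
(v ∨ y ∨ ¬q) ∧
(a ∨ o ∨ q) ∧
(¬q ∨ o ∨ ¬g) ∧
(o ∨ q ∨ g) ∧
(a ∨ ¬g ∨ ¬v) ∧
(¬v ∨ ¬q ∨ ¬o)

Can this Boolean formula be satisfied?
Yes

Yes, the formula is satisfiable.

One satisfying assignment is: a=False, o=False, v=False, q=True, y=True, g=False

Verification: With this assignment, all 26 clauses evaluate to true.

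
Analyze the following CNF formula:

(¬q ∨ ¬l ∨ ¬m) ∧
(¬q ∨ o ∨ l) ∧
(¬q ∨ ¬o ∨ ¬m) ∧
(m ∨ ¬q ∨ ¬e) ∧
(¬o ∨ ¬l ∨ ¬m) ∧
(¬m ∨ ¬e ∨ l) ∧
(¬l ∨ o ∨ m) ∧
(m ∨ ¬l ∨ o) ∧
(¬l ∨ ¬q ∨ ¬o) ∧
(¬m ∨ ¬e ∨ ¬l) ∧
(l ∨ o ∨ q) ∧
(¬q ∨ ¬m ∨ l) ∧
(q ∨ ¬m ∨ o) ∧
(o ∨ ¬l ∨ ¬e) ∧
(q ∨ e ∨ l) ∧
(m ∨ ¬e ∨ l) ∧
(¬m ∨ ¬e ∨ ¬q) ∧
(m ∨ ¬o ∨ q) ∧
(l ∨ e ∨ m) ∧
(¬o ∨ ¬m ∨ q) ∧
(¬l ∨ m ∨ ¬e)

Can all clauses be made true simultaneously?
No

No, the formula is not satisfiable.

No assignment of truth values to the variables can make all 21 clauses true simultaneously.

The formula is UNSAT (unsatisfiable).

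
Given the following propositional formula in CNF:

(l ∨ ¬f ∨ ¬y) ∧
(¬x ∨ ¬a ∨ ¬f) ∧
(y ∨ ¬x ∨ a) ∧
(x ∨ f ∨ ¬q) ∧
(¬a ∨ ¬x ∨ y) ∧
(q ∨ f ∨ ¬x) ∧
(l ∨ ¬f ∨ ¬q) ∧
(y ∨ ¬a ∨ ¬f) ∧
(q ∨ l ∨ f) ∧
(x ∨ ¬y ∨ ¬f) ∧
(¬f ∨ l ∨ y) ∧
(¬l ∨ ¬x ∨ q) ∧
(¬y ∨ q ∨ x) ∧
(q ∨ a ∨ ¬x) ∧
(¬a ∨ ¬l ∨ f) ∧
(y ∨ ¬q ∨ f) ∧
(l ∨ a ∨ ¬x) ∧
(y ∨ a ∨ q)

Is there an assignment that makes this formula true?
Yes

Yes, the formula is satisfiable.

One satisfying assignment is: f=True, x=False, y=False, l=True, a=False, q=True

Verification: With this assignment, all 18 clauses evaluate to true.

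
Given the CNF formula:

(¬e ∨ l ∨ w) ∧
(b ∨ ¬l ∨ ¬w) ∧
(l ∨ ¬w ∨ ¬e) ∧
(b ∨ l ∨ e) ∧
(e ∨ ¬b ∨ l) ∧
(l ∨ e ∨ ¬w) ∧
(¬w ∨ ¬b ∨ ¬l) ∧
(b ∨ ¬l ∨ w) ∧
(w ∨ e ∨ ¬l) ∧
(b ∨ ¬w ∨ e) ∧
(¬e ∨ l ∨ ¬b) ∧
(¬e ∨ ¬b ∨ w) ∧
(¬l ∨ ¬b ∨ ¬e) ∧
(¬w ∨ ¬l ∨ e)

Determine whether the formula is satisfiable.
No

No, the formula is not satisfiable.

No assignment of truth values to the variables can make all 14 clauses true simultaneously.

The formula is UNSAT (unsatisfiable).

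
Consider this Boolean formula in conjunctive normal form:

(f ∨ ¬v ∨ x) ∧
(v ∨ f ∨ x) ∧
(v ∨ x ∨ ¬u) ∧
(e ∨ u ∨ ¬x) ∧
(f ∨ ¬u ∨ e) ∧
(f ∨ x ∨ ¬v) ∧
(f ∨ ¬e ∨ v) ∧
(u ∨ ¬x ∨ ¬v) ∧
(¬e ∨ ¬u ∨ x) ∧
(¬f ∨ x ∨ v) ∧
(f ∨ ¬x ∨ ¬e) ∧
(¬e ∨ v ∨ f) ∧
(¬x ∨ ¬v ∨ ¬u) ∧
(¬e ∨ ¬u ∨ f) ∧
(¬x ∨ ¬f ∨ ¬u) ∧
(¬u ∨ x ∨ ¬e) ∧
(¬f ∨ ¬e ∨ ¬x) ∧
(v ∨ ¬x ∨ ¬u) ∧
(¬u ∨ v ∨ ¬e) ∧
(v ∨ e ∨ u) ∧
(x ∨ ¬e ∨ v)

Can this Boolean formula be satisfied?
Yes

Yes, the formula is satisfiable.

One satisfying assignment is: u=False, v=True, f=True, e=True, x=False

Verification: With this assignment, all 21 clauses evaluate to true.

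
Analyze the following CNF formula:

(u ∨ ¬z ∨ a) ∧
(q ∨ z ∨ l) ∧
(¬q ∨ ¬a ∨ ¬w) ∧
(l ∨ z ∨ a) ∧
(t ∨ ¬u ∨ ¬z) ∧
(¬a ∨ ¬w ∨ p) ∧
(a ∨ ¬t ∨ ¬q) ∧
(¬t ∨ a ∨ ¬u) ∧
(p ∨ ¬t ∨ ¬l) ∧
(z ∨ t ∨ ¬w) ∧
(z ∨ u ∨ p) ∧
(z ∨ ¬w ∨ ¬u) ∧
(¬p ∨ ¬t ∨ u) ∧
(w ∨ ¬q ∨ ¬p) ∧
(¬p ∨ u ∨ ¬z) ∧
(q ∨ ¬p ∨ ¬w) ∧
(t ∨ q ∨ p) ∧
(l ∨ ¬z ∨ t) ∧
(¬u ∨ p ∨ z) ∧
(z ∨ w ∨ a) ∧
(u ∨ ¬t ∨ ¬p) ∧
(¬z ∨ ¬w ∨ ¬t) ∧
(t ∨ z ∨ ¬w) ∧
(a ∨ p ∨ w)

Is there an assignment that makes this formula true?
Yes

Yes, the formula is satisfiable.

One satisfying assignment is: q=True, l=False, w=False, a=True, t=True, z=True, u=True, p=False

Verification: With this assignment, all 24 clauses evaluate to true.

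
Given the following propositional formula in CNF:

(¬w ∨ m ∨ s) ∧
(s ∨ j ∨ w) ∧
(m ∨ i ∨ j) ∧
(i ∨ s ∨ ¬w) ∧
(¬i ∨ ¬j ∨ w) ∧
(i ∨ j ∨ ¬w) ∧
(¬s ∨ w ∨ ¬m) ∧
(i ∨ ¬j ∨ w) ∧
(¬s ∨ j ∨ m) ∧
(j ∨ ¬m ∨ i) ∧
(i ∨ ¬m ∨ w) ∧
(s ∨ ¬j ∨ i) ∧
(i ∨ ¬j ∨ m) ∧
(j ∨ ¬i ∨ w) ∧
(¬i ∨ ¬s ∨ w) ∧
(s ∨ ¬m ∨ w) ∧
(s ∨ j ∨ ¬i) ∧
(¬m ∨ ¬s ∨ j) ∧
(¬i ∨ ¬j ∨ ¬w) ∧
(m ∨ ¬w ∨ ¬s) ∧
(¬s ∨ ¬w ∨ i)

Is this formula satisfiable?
No

No, the formula is not satisfiable.

No assignment of truth values to the variables can make all 21 clauses true simultaneously.

The formula is UNSAT (unsatisfiable).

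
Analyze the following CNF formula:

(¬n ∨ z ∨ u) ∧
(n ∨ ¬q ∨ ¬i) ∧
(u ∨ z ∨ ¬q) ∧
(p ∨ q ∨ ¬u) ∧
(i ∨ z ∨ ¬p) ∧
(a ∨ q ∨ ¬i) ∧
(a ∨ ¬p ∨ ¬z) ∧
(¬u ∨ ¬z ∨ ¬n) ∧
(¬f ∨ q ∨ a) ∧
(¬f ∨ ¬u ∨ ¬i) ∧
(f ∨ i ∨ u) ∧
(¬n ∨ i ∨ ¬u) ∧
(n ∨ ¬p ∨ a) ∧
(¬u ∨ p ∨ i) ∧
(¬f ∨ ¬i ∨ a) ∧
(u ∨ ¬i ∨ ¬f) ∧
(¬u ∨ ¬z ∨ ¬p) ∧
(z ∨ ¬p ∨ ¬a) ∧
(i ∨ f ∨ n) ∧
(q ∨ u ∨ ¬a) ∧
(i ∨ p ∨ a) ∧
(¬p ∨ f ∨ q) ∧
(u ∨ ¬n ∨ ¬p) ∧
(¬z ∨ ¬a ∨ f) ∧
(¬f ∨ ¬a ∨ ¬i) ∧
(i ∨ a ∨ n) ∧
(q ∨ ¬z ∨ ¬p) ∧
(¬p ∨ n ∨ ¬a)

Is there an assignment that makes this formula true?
Yes

Yes, the formula is satisfiable.

One satisfying assignment is: i=True, u=True, a=False, n=True, q=True, p=False, z=False, f=False

Verification: With this assignment, all 28 clauses evaluate to true.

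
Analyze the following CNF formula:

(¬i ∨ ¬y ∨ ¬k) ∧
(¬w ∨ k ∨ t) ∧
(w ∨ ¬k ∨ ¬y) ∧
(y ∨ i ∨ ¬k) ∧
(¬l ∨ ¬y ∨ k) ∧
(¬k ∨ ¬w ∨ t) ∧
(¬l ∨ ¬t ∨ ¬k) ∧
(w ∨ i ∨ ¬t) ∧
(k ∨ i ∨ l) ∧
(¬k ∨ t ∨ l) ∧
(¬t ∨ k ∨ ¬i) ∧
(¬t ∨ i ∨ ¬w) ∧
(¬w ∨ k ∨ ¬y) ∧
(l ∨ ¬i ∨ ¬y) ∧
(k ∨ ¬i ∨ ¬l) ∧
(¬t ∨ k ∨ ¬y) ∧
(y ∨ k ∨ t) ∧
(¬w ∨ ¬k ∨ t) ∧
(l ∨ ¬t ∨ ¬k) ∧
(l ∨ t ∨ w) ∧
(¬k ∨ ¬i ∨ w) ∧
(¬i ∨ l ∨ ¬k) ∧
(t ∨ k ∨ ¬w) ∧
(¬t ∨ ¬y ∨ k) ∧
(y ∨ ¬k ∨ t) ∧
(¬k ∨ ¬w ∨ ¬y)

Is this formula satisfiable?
No

No, the formula is not satisfiable.

No assignment of truth values to the variables can make all 26 clauses true simultaneously.

The formula is UNSAT (unsatisfiable).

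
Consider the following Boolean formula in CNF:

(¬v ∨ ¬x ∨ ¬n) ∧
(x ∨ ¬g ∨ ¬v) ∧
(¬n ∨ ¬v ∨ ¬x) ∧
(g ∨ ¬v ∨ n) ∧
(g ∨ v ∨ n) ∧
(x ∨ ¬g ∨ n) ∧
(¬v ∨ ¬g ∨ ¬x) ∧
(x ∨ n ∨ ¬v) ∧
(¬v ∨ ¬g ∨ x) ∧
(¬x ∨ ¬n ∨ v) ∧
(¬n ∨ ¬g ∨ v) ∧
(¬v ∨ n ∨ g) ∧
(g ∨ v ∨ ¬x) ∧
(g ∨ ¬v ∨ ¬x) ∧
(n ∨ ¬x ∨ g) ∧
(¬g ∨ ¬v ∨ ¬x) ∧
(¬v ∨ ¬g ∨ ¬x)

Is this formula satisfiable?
Yes

Yes, the formula is satisfiable.

One satisfying assignment is: v=False, n=True, g=False, x=False

Verification: With this assignment, all 17 clauses evaluate to true.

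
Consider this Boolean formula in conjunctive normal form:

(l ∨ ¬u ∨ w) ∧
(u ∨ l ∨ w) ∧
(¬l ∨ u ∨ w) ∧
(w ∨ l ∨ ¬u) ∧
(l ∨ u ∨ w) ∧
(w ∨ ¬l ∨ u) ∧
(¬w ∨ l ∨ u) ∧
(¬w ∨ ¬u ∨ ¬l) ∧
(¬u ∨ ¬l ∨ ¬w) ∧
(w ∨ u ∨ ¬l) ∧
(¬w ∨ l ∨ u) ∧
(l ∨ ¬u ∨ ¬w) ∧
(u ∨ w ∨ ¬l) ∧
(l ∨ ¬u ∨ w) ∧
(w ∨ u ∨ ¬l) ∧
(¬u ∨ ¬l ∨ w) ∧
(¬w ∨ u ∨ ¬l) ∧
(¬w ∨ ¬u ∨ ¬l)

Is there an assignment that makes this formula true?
No

No, the formula is not satisfiable.

No assignment of truth values to the variables can make all 18 clauses true simultaneously.

The formula is UNSAT (unsatisfiable).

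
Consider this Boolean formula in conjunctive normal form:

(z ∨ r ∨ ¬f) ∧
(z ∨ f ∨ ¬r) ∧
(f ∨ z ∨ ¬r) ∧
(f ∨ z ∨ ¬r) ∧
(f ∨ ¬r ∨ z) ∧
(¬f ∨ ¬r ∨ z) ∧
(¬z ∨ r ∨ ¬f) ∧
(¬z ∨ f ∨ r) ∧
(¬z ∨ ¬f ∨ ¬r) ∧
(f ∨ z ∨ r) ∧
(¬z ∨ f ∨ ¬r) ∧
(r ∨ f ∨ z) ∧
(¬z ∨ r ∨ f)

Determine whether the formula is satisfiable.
No

No, the formula is not satisfiable.

No assignment of truth values to the variables can make all 13 clauses true simultaneously.

The formula is UNSAT (unsatisfiable).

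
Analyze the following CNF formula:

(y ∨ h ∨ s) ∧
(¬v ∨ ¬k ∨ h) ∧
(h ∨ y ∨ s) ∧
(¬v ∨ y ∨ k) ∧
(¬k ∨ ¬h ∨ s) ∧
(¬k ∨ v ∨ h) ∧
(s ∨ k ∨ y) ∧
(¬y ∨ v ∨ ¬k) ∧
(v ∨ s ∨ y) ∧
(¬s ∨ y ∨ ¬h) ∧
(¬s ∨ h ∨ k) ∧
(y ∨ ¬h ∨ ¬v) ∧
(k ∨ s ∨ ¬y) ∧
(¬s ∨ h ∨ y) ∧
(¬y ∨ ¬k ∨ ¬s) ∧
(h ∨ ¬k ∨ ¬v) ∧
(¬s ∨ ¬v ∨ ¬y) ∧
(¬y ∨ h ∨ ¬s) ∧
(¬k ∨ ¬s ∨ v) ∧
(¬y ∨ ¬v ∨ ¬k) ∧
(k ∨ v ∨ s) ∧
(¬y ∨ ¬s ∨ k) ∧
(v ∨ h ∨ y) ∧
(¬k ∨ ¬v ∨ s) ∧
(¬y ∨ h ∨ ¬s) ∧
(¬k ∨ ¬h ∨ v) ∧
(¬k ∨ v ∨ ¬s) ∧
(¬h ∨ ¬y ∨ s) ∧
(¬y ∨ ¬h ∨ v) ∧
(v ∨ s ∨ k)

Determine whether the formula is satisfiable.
No

No, the formula is not satisfiable.

No assignment of truth values to the variables can make all 30 clauses true simultaneously.

The formula is UNSAT (unsatisfiable).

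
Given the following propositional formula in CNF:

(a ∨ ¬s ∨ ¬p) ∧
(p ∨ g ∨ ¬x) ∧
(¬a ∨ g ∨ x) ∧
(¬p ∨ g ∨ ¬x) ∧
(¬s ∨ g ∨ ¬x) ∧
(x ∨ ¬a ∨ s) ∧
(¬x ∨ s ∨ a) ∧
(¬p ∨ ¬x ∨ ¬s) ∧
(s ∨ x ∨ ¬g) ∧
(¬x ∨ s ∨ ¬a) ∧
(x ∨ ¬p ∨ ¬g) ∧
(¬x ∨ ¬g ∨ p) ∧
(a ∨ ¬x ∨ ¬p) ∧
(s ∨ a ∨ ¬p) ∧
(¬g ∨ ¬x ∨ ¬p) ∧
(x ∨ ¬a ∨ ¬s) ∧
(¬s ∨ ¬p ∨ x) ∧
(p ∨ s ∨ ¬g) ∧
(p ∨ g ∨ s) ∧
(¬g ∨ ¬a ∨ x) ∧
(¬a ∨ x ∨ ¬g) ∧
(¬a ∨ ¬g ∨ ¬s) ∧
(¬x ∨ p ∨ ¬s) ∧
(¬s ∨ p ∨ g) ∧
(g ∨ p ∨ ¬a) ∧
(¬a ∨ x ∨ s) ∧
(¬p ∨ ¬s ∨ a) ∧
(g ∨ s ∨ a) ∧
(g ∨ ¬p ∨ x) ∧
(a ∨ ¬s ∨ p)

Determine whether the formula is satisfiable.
No

No, the formula is not satisfiable.

No assignment of truth values to the variables can make all 30 clauses true simultaneously.

The formula is UNSAT (unsatisfiable).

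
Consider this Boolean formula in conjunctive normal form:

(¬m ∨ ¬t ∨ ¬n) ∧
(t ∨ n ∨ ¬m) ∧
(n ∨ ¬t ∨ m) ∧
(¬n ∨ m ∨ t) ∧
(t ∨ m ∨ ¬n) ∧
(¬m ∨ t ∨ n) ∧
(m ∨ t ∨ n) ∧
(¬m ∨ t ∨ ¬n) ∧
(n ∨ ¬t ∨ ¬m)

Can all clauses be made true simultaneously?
Yes

Yes, the formula is satisfiable.

One satisfying assignment is: n=True, t=True, m=False

Verification: With this assignment, all 9 clauses evaluate to true.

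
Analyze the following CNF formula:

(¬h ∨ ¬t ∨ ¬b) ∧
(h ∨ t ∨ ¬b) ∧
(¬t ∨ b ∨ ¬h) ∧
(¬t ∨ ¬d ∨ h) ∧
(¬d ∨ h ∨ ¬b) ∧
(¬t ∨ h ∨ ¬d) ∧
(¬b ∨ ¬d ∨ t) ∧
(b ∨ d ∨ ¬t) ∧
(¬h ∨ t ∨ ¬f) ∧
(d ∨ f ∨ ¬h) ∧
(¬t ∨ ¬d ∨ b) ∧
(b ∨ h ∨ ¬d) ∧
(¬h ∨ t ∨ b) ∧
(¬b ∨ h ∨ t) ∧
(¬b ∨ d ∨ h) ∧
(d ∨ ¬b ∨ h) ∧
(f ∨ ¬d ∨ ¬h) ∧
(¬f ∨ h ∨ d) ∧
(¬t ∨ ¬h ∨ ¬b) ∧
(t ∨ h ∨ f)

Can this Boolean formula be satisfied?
No

No, the formula is not satisfiable.

No assignment of truth values to the variables can make all 20 clauses true simultaneously.

The formula is UNSAT (unsatisfiable).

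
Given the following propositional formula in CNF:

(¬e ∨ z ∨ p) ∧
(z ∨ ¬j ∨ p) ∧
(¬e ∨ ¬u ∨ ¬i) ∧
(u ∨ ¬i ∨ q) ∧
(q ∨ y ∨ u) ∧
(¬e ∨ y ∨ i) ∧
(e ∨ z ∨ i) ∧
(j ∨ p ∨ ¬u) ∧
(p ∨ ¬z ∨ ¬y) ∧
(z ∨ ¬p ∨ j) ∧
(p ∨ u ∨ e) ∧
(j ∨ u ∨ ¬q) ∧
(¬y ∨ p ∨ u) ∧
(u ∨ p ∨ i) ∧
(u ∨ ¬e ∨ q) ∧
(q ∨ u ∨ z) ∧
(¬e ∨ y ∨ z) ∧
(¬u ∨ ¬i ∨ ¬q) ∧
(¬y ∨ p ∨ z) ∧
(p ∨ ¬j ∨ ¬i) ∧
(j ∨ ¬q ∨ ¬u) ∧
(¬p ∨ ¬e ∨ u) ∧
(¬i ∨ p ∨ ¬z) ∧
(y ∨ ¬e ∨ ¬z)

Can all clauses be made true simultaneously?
Yes

Yes, the formula is satisfiable.

One satisfying assignment is: q=False, p=True, j=False, e=False, z=True, y=False, i=False, u=True

Verification: With this assignment, all 24 clauses evaluate to true.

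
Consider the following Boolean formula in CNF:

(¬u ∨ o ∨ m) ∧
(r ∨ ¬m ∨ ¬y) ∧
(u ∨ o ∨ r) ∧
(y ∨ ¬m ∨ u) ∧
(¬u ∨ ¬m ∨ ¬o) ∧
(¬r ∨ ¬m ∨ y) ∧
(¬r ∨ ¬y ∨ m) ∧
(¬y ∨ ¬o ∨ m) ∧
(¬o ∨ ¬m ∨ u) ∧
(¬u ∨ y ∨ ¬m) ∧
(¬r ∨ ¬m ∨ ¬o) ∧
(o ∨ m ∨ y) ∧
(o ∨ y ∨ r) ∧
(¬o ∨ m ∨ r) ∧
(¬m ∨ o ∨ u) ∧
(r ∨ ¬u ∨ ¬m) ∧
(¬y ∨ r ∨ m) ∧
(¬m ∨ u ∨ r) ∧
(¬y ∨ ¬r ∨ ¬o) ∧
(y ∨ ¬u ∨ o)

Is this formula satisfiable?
Yes

Yes, the formula is satisfiable.

One satisfying assignment is: y=True, m=True, u=True, o=False, r=True

Verification: With this assignment, all 20 clauses evaluate to true.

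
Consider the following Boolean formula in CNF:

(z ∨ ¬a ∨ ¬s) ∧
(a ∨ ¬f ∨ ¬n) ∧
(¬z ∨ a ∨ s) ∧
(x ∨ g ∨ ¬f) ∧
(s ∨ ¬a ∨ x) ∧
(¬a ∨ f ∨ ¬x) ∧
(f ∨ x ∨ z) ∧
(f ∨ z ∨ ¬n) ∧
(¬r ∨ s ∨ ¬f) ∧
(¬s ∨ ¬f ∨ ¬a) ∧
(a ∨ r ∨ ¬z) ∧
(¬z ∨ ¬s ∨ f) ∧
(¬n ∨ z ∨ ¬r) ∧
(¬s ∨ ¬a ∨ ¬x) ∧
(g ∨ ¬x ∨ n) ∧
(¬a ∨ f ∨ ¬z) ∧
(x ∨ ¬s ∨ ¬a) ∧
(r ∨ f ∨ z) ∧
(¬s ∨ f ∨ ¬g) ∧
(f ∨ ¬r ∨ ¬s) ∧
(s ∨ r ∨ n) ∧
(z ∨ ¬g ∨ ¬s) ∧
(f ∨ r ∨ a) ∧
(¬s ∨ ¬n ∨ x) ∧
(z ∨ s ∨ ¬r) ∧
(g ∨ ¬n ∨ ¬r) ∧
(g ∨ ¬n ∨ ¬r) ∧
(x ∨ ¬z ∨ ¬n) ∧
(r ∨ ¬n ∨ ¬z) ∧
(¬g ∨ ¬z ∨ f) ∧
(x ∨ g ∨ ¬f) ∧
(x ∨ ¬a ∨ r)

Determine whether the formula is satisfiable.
Yes

Yes, the formula is satisfiable.

One satisfying assignment is: z=True, r=True, f=True, a=False, x=False, s=True, n=False, g=True

Verification: With this assignment, all 32 clauses evaluate to true.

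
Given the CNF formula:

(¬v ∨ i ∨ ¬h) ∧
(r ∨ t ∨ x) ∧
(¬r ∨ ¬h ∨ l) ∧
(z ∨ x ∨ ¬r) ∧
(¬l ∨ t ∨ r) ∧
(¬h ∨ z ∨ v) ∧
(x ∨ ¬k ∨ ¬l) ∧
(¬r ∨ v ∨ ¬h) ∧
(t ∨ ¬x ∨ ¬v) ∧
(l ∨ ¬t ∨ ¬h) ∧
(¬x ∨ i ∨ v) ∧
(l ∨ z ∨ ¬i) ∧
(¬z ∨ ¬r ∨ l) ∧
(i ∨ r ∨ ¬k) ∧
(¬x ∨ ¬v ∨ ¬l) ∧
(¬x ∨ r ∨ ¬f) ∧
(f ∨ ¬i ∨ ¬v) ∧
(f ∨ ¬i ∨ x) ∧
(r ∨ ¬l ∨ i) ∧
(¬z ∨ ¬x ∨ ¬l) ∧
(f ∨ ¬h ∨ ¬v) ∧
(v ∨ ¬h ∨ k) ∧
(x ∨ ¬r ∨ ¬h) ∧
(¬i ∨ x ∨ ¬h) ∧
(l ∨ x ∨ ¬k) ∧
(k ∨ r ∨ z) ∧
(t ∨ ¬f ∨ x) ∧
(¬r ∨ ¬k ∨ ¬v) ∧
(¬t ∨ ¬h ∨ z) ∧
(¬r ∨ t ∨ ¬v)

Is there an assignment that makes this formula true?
Yes

Yes, the formula is satisfiable.

One satisfying assignment is: x=True, z=False, r=True, f=False, v=True, l=False, t=True, h=False, i=False, k=False

Verification: With this assignment, all 30 clauses evaluate to true.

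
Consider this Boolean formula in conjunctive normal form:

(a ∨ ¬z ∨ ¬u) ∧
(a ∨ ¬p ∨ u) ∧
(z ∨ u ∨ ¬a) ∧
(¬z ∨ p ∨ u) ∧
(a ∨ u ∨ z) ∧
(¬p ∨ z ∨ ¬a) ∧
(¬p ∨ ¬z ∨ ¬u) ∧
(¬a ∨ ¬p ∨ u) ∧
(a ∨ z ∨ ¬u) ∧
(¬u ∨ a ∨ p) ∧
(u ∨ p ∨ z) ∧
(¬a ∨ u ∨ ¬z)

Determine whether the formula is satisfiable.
Yes

Yes, the formula is satisfiable.

One satisfying assignment is: u=True, z=False, a=True, p=False

Verification: With this assignment, all 12 clauses evaluate to true.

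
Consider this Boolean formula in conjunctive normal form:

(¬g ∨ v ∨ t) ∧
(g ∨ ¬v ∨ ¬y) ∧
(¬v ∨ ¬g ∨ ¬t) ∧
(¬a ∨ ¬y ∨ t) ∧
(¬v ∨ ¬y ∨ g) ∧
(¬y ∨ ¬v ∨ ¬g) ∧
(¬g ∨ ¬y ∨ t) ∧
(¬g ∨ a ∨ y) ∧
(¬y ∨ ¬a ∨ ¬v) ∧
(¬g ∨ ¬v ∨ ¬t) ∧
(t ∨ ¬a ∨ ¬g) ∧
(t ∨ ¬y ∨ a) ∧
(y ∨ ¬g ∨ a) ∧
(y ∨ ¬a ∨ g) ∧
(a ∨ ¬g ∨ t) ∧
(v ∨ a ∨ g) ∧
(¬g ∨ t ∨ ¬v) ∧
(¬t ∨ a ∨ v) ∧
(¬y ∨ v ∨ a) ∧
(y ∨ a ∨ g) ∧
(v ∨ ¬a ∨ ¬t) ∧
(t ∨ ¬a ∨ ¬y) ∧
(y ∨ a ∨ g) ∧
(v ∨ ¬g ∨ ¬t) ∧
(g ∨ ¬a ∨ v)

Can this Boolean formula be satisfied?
No

No, the formula is not satisfiable.

No assignment of truth values to the variables can make all 25 clauses true simultaneously.

The formula is UNSAT (unsatisfiable).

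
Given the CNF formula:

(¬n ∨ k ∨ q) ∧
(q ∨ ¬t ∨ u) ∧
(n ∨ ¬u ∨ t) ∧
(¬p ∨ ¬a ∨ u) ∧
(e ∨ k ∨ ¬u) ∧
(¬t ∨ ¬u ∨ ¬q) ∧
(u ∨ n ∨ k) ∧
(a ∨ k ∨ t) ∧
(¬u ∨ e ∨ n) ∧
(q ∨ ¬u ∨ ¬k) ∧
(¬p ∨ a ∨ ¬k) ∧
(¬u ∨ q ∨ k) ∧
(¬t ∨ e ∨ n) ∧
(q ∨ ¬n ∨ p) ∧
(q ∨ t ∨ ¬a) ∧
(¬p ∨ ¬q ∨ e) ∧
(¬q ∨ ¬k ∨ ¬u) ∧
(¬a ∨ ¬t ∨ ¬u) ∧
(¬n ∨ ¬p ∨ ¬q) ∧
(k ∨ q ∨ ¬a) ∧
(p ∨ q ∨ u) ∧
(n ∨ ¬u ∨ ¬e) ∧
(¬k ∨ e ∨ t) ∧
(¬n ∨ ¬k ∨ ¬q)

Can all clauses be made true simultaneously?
Yes

Yes, the formula is satisfiable.

One satisfying assignment is: e=False, a=False, t=True, p=False, n=True, k=False, u=False, q=True

Verification: With this assignment, all 24 clauses evaluate to true.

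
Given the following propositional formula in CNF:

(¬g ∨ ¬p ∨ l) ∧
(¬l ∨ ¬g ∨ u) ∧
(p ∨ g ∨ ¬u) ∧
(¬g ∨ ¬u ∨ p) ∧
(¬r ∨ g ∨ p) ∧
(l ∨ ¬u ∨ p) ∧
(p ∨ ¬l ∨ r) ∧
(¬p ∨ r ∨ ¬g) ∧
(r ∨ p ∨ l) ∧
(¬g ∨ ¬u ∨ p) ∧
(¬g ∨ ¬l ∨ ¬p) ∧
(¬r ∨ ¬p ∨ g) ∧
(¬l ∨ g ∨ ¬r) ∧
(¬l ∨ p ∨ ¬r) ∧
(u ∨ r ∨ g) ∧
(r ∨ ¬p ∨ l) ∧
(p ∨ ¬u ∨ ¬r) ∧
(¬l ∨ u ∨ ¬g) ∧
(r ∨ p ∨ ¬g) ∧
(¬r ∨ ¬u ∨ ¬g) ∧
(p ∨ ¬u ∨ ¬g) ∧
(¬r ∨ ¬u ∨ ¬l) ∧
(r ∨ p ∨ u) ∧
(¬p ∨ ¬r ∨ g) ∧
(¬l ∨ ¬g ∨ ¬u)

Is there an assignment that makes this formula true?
Yes

Yes, the formula is satisfiable.

One satisfying assignment is: p=False, l=False, g=True, u=False, r=True

Verification: With this assignment, all 25 clauses evaluate to true.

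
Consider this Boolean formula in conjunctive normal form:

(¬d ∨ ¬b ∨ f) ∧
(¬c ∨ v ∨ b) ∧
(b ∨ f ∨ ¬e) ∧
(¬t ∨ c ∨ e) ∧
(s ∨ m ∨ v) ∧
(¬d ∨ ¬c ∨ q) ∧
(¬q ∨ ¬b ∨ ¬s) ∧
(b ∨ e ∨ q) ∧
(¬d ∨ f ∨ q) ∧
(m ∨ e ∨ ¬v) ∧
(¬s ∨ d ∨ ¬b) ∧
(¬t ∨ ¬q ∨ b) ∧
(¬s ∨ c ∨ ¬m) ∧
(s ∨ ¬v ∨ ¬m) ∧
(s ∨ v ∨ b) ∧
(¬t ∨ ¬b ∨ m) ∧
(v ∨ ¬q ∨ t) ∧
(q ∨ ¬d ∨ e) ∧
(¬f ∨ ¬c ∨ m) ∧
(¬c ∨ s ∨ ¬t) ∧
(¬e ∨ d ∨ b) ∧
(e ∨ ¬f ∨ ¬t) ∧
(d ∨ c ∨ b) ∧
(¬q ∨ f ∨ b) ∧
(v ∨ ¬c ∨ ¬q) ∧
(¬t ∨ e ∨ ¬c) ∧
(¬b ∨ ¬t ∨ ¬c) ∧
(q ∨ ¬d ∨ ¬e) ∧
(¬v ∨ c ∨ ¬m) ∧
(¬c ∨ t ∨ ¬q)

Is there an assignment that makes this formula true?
Yes

Yes, the formula is satisfiable.

One satisfying assignment is: v=True, e=True, t=False, b=True, m=False, s=False, c=False, d=False, f=False, q=False

Verification: With this assignment, all 30 clauses evaluate to true.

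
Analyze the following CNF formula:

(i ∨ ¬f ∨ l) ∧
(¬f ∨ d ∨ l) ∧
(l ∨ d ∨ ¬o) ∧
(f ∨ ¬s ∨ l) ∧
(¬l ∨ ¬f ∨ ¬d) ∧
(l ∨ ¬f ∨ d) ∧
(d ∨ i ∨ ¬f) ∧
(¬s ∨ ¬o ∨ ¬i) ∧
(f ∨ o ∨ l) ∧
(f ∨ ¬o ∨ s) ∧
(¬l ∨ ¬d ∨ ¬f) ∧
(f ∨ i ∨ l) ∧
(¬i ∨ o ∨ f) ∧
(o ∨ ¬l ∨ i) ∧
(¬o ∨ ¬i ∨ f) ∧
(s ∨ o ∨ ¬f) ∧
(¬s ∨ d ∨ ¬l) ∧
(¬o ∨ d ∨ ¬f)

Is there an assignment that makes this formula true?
Yes

Yes, the formula is satisfiable.

One satisfying assignment is: d=True, f=True, s=True, i=True, o=False, l=False

Verification: With this assignment, all 18 clauses evaluate to true.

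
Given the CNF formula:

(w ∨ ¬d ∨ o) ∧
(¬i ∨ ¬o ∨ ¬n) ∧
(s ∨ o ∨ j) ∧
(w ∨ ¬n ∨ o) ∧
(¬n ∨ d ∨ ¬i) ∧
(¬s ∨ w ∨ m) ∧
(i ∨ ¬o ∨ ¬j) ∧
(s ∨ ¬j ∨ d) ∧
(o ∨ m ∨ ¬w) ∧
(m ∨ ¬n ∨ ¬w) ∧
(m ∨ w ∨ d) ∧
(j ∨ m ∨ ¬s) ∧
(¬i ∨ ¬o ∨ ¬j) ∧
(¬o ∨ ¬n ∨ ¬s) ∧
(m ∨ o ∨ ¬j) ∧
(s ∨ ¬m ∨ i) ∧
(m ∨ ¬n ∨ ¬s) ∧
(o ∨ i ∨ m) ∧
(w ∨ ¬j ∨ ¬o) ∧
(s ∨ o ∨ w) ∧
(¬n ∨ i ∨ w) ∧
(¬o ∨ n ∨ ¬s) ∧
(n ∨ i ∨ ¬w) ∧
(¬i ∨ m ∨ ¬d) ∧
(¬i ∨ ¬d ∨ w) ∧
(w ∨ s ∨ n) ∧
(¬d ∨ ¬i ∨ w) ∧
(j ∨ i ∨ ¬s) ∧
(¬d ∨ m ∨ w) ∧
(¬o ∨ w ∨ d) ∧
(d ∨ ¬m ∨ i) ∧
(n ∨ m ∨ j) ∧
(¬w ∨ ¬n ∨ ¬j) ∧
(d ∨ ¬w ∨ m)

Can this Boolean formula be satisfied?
Yes

Yes, the formula is satisfiable.

One satisfying assignment is: j=False, i=True, s=False, w=True, d=False, o=True, n=False, m=True

Verification: With this assignment, all 34 clauses evaluate to true.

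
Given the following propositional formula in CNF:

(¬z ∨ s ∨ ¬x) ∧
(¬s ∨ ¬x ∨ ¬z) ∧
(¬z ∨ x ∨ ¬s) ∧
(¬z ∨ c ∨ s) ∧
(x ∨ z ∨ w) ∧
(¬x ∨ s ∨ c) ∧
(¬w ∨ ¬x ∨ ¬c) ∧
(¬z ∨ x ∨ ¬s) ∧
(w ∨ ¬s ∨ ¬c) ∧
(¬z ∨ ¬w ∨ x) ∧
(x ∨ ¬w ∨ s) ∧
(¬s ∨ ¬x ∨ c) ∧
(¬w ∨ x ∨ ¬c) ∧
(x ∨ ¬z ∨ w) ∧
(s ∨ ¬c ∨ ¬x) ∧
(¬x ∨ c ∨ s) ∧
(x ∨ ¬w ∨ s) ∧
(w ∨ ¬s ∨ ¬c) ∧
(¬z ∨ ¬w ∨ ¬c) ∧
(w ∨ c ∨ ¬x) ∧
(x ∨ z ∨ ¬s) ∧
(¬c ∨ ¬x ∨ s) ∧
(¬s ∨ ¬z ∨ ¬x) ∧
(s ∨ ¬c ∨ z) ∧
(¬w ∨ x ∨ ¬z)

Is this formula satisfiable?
No

No, the formula is not satisfiable.

No assignment of truth values to the variables can make all 25 clauses true simultaneously.

The formula is UNSAT (unsatisfiable).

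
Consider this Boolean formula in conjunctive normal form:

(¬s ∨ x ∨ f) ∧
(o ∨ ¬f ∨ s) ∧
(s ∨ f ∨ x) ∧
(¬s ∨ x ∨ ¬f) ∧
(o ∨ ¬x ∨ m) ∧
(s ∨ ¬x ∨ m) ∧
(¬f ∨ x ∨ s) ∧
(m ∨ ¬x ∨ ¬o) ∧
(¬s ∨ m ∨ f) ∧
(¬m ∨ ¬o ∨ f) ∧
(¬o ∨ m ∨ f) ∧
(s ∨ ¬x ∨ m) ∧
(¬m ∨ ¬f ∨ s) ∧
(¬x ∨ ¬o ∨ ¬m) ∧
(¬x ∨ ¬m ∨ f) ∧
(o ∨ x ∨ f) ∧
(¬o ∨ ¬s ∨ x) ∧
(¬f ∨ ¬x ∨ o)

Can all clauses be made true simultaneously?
No

No, the formula is not satisfiable.

No assignment of truth values to the variables can make all 18 clauses true simultaneously.

The formula is UNSAT (unsatisfiable).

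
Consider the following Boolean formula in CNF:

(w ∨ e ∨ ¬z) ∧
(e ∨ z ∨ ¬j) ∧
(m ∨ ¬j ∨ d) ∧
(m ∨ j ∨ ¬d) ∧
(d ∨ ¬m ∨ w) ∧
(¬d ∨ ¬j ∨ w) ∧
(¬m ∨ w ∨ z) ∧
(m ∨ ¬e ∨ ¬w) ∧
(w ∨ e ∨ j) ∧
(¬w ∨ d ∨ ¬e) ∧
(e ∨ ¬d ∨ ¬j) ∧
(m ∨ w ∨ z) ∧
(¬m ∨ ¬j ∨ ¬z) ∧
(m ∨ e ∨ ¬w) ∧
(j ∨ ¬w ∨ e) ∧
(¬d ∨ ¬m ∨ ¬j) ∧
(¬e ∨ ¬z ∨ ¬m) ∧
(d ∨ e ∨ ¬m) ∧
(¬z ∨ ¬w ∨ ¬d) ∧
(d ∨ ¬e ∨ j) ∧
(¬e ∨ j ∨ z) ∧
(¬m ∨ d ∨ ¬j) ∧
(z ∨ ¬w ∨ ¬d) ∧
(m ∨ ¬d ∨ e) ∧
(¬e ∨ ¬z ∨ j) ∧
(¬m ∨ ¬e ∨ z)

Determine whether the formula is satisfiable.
No

No, the formula is not satisfiable.

No assignment of truth values to the variables can make all 26 clauses true simultaneously.

The formula is UNSAT (unsatisfiable).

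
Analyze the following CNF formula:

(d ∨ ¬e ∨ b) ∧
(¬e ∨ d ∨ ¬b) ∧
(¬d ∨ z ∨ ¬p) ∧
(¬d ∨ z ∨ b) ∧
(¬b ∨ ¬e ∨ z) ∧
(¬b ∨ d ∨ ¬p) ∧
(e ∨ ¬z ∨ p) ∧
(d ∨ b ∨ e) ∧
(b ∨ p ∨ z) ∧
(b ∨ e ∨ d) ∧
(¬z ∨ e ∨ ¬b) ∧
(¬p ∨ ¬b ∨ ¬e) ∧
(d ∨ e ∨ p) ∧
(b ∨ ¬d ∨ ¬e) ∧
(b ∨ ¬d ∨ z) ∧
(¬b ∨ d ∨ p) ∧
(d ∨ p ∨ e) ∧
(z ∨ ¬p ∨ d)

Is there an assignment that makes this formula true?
Yes

Yes, the formula is satisfiable.

One satisfying assignment is: d=True, p=True, b=False, e=False, z=True

Verification: With this assignment, all 18 clauses evaluate to true.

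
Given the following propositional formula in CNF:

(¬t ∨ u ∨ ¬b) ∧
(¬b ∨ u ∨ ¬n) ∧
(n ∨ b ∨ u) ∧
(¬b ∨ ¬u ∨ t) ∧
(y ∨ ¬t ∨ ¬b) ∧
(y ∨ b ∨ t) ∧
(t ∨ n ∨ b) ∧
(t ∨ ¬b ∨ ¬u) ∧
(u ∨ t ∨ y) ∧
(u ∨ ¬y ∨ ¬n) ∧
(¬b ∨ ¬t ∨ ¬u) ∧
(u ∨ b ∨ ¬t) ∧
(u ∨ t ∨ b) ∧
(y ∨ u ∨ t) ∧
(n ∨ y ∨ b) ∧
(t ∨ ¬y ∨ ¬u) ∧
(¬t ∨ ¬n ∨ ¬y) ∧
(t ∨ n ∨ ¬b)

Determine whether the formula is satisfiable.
Yes

Yes, the formula is satisfiable.

One satisfying assignment is: u=True, n=False, b=False, t=True, y=True

Verification: With this assignment, all 18 clauses evaluate to true.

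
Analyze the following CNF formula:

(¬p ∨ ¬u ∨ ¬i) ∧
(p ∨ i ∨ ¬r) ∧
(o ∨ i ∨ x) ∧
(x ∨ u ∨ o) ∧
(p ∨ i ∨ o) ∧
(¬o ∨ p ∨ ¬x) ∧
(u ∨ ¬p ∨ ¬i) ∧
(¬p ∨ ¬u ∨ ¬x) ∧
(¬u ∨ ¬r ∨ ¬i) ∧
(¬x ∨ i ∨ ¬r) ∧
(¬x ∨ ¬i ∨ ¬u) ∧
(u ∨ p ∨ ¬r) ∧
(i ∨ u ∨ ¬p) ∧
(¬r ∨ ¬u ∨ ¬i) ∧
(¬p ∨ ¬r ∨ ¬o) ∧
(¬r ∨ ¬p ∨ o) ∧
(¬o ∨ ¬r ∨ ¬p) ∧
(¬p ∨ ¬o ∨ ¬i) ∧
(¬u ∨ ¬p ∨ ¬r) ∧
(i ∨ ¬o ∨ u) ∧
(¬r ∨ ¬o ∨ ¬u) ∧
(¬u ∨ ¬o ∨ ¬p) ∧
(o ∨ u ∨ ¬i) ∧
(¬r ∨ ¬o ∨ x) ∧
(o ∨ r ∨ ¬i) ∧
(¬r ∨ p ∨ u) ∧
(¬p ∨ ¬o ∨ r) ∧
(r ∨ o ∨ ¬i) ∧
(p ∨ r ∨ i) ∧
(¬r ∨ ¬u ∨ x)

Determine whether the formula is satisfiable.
Yes

Yes, the formula is satisfiable.

One satisfying assignment is: x=False, r=False, o=True, i=True, p=False, u=False

Verification: With this assignment, all 30 clauses evaluate to true.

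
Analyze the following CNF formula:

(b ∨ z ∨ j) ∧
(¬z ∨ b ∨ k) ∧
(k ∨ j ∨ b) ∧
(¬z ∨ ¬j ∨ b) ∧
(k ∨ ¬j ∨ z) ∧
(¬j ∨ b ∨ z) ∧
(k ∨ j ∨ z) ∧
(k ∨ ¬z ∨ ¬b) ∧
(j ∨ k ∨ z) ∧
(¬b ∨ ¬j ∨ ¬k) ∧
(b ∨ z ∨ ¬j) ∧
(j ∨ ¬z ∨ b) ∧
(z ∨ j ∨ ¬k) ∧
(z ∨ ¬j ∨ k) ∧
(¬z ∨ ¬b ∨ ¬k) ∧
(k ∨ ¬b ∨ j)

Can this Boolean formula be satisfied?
No

No, the formula is not satisfiable.

No assignment of truth values to the variables can make all 16 clauses true simultaneously.

The formula is UNSAT (unsatisfiable).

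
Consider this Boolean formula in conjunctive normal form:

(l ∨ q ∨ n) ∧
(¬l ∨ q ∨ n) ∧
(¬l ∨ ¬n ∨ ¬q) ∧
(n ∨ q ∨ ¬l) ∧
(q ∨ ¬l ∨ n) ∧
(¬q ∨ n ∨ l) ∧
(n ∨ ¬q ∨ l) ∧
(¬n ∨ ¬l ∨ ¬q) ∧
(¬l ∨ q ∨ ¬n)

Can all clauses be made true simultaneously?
Yes

Yes, the formula is satisfiable.

One satisfying assignment is: l=False, n=True, q=False

Verification: With this assignment, all 9 clauses evaluate to true.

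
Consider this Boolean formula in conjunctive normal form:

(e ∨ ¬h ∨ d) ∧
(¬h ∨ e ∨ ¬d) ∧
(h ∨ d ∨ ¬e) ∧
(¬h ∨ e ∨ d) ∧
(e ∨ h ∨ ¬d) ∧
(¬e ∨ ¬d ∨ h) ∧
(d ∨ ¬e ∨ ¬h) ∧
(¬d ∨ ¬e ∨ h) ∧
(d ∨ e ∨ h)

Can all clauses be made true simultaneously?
Yes

Yes, the formula is satisfiable.

One satisfying assignment is: d=True, h=True, e=True

Verification: With this assignment, all 9 clauses evaluate to true.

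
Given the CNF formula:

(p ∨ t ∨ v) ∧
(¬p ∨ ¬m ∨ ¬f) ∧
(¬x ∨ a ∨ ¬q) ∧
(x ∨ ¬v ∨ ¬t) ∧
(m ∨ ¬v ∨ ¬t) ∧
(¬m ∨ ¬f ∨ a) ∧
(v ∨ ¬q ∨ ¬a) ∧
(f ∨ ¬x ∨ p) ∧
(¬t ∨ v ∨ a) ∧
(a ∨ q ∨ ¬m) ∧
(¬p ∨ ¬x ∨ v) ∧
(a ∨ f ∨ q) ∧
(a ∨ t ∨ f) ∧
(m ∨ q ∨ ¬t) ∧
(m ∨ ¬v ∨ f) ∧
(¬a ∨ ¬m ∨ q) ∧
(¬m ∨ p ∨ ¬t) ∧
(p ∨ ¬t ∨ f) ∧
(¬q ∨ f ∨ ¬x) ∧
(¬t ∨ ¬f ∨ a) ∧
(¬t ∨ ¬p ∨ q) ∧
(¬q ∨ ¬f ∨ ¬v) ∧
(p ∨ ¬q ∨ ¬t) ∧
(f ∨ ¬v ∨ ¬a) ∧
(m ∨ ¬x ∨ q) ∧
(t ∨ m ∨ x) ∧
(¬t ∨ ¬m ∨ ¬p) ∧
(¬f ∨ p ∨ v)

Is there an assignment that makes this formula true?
No

No, the formula is not satisfiable.

No assignment of truth values to the variables can make all 28 clauses true simultaneously.

The formula is UNSAT (unsatisfiable).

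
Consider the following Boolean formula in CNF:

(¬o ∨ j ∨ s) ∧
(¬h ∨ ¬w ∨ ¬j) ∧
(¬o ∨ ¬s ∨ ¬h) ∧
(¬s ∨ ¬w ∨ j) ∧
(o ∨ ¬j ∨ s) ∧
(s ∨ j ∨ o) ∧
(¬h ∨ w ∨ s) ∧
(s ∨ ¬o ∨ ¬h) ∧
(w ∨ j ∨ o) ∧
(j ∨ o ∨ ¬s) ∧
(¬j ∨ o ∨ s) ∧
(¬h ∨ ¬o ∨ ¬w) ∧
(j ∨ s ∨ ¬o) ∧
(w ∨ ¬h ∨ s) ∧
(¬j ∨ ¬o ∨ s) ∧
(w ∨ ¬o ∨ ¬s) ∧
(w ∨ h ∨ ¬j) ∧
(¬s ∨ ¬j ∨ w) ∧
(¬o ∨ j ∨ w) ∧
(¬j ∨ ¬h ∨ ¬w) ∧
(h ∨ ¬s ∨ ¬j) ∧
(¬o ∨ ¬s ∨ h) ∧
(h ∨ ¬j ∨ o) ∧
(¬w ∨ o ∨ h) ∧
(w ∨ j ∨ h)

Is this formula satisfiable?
No

No, the formula is not satisfiable.

No assignment of truth values to the variables can make all 25 clauses true simultaneously.

The formula is UNSAT (unsatisfiable).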